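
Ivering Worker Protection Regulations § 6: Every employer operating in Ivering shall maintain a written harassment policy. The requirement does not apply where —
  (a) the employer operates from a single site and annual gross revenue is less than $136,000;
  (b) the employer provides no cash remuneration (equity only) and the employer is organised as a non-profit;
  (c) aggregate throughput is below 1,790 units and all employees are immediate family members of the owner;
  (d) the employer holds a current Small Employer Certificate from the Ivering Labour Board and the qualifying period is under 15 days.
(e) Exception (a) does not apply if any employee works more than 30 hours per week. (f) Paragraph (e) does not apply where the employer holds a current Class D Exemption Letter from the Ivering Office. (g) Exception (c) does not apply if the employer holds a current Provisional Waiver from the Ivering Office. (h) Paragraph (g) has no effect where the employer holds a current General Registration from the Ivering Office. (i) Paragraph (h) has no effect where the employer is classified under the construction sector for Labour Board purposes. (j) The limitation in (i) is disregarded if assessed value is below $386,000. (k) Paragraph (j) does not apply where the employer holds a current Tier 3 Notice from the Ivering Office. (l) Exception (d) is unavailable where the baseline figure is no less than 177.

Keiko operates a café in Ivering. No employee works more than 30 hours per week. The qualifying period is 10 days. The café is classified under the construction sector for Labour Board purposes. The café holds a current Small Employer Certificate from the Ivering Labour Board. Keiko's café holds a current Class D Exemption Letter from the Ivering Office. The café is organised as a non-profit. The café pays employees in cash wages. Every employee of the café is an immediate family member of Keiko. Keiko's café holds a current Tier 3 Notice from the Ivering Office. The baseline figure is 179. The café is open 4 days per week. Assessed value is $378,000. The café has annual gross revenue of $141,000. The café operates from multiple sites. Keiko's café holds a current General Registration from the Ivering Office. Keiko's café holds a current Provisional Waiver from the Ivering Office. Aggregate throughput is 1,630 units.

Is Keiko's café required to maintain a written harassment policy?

Yes — Keiko's café must maintain a written harassment policy.

Exception (a) fails — the employer operates from multiple sites.
Exception (b) fails — employees are paid cash wages.
Exception (c)'s conditions are all satisfied: aggregate throughput is 1,630 units, below the 1,790 units limit; every employee is an immediate family member. However, paragraphs (g)–(k) must be considered: (g) operates — a current Provisional Waiver is held. (h) is engaged (a current General Registration is held), but yields to (i): (i) is triggered — the café is classified under the construction sector. (j) is triggered (assessed value is $378,000, below the $386,000 limit), but is set aside by (k): (k) is engaged — a current Tier 3 Notice is held. Exception (c) does not apply.
Exception (d): a current Small Employer Certificate is held; the qualifying period is 10 days, under the 15 days limit — every condition holds. But: (l) applies — the baseline figure is 179, meeting the 177 threshold. So (d) is unavailable.
No exception is made out. Keiko's café falls within the general rule.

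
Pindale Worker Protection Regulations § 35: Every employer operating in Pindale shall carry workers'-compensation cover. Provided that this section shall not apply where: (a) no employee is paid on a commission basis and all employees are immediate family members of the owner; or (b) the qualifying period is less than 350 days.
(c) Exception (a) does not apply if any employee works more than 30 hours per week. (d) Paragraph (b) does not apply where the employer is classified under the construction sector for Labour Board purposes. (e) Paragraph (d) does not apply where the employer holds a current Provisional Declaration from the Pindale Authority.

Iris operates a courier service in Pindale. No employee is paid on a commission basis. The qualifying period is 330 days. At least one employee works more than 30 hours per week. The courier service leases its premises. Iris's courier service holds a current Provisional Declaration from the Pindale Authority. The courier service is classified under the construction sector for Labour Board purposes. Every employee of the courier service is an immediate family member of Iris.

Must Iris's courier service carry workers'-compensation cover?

All of (a)'s requirements are met (no employee is paid on commission; every employee is an immediate family member). But: (c) is triggered — at least one employee exceeds 30 hours/week. (a) is therefore removed.
All of (b)'s requirements are met (the qualifying period is 330 days, less than the 350 days limit). Considering the limiting provisions: (d) applies (the courier service is classified under the construction sector), but is set aside by (e): (e) operates against (d): a current Provisional Declaration is held. (b) remains available.

No — exception (b) applies; Iris's courier service is not required to carry workers'-compensation cover.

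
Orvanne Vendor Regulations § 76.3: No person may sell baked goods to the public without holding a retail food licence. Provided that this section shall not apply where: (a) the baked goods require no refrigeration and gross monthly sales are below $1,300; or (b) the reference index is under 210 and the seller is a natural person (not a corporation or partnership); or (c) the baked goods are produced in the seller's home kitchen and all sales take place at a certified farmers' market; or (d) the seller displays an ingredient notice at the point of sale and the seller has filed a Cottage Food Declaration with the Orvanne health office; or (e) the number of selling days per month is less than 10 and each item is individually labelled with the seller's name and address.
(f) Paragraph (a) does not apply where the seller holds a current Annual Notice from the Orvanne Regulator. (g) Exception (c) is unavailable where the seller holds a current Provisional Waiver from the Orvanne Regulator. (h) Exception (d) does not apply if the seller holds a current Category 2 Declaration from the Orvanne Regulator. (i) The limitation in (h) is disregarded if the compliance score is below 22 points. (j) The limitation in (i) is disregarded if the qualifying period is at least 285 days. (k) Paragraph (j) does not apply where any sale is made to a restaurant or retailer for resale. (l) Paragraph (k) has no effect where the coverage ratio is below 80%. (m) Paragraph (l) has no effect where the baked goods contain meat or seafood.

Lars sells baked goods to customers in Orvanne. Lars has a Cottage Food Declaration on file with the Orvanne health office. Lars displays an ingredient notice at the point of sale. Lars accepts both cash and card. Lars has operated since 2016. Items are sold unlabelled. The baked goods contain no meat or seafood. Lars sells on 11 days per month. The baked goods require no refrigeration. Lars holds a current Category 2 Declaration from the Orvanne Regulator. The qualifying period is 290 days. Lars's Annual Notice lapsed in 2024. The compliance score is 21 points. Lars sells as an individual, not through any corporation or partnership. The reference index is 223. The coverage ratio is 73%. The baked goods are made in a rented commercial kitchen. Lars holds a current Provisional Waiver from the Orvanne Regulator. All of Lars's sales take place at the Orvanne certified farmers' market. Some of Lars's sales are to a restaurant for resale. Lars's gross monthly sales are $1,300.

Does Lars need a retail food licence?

Yes — Lars must hold a retail food licence.

Exception (a) fails — gross monthly sales are $1,300, not below $1,300.
Exception (b) requires that the reference index is under 210; but the reference index is 223, not under 210, so (b) is unavailable.
Exception (c) fails — the baked goods are made in a commercial kitchen, not a home kitchen.
Exception (d) is satisfied on its face — an ingredient notice is displayed; a Cottage Food Declaration is on file. However, paragraphs (h)–(m) must be considered: (h) operates against (d): a current Category 2 Declaration is held. (i) would limit (h) — the compliance score is 21 points, below the 22 points limit — but (j) sets (i) aside: (j) operates against (i): the qualifying period is 290 days, meeting the 285 days threshold. (k) applies (some sales are to a restaurant for resale), but is overridden by (l): (l) operates against (k): the coverage ratio is 73%, below the 80% limit. (m) does not operate here (the baked goods contain no meat or seafood), so (l) stands. Exception (d) does not apply.
Exception (e) fails — the number of selling days per month is 11, not less than 10.
Every exception is unavailable, so the rule governs.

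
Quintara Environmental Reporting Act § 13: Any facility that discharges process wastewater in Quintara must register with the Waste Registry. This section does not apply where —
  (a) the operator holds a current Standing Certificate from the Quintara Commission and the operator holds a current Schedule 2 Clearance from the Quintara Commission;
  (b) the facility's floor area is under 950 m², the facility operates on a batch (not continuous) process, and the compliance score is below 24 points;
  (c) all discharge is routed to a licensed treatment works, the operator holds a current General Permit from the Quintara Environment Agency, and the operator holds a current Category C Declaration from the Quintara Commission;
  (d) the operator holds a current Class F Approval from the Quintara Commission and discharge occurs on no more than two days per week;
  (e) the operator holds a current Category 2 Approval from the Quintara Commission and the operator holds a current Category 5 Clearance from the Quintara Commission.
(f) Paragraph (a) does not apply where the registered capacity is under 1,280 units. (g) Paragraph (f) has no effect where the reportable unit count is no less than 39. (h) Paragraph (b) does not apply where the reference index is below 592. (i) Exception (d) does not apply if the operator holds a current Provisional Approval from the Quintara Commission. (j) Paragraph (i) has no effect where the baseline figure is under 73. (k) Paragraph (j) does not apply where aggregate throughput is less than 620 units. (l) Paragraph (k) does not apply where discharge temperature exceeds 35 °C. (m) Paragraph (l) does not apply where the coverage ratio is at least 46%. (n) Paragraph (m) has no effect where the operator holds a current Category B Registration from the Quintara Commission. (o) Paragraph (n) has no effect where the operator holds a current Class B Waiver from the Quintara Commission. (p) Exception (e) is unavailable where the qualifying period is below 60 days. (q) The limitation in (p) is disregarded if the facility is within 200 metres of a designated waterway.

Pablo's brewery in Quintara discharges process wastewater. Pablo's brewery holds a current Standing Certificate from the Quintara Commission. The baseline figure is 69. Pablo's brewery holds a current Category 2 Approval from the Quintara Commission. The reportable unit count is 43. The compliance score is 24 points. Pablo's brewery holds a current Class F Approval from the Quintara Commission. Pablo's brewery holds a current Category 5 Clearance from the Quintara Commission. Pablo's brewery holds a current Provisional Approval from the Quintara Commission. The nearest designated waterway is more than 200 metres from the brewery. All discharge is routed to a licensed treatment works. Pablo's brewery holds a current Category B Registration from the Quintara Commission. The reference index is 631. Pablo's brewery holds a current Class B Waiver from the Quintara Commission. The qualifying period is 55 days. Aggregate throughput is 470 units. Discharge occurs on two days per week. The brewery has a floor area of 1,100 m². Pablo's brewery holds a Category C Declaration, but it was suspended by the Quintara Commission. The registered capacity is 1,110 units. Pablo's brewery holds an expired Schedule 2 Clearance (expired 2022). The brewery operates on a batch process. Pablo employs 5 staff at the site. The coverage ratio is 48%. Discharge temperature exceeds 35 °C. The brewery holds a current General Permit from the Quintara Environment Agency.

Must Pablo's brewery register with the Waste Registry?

Yes — Pablo's brewery must register with the Waste Registry.

Exception (a) does not apply: the Schedule 2 Clearance is not current.
Exception (b) requires that the facility's floor area is under 950 m²; but the facility's floor area is 1,100 m², not under 950 m², so (b) is unavailable.
Exception (c) requires that the operator holds a current Category C Declaration from the Quintara Commission; but the Category C Declaration is not current, so (c) is unavailable.
Exception (d): a current Class F Approval is held; discharge occurs on no more than two days per week — every condition holds. Turning to paragraphs (i)–(o): (i) operates — a current Provisional Approval is held. (j) would limit (i) — the baseline figure is 69, under the 73 limit — but (k) sets (j) aside: (k) is triggered — aggregate throughput is 470 units, less than the 620 units limit. (l) is engaged (discharge temperature exceeds 35 °C), but is set aside by (m): (m) operates — the coverage ratio is 48%, meeting the 46% threshold. (n) would limit (m) — a current Category B Registration is held — but (o) sets (n) aside: (o) is engaged — a current Class B Waiver is held. Exception (d) does not apply.
All of (e)'s requirements are met (a current Category 2 Approval is held; a current Category 5 Clearance is held). Turning to paragraphs (p)–(q): (p) operates against (e): the qualifying period is 55 days, below the 60 days limit. (q), which would lift (p), is not engaged — the brewery is more than 200 m from any designated waterway. Exception (e) does not apply.
Every exception is unavailable, so the rule governs.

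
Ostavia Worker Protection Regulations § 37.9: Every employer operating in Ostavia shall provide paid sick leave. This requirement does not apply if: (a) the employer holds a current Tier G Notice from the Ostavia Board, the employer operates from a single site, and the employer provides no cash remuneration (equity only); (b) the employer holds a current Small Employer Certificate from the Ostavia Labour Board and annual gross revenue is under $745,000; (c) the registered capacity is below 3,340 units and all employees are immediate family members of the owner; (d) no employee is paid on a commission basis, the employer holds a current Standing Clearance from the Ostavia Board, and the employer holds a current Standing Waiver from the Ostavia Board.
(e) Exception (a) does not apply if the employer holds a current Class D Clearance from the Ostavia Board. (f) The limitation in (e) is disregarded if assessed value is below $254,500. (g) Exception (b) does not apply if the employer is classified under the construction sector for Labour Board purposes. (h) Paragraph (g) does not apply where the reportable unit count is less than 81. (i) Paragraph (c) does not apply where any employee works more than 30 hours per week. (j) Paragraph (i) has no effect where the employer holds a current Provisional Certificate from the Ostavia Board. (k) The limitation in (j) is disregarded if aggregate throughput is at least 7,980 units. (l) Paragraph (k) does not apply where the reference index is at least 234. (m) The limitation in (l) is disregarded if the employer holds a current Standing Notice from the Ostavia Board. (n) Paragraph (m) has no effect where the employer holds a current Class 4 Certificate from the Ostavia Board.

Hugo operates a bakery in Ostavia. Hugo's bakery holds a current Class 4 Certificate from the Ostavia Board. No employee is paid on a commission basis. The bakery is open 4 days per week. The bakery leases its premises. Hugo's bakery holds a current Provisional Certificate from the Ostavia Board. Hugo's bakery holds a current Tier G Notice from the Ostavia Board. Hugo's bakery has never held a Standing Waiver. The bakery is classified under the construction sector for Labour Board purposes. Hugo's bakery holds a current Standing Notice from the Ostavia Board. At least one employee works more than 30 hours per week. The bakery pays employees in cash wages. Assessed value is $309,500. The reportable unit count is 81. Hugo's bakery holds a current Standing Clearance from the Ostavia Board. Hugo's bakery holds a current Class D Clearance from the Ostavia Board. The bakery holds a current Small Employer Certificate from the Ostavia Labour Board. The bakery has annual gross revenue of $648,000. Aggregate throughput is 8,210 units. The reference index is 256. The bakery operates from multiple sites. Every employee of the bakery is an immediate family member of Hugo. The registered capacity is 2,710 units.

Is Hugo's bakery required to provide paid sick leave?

No — exception (c) applies; Hugo's bakery is not required to provide paid sick leave.

Exception (a) does not apply: the employer operates from multiple sites.
Exception (b): a current Small Employer Certificate is held; annual gross revenue is $648,000, under the $745,000 limit — every condition holds. However, paragraphs (g)–(h) must be considered: (g) is triggered — the bakery is classified under the construction sector. (h), which would lift (g), is inapplicable — the reportable unit count is 81, not less than 81. So (b) is unavailable.
Exception (c): the registered capacity is 2,710 units, below the 3,340 units limit; every employee is an immediate family member — every condition holds. Under paragraphs (i)–(n): (i) is triggered (at least one employee exceeds 30 hours/week), but is overridden by (j): (j) operates against (i): a current Provisional Certificate is held. (k) is triggered (aggregate throughput is 8,210 units, meeting the 7,980 units threshold), but yields to (l): (l) is engaged — the reference index is 256, meeting the 234 threshold. (m) would limit (l) — a current Standing Notice is held — but (n) sets (m) aside: (n) operates against (m): a current Class 4 Certificate is held. Exception (c) stands.
Exception (d) requires that the employer holds a current Standing Waiver from the Ostavia Board; but the Standing Waiver is not current, so (d) is unavailable.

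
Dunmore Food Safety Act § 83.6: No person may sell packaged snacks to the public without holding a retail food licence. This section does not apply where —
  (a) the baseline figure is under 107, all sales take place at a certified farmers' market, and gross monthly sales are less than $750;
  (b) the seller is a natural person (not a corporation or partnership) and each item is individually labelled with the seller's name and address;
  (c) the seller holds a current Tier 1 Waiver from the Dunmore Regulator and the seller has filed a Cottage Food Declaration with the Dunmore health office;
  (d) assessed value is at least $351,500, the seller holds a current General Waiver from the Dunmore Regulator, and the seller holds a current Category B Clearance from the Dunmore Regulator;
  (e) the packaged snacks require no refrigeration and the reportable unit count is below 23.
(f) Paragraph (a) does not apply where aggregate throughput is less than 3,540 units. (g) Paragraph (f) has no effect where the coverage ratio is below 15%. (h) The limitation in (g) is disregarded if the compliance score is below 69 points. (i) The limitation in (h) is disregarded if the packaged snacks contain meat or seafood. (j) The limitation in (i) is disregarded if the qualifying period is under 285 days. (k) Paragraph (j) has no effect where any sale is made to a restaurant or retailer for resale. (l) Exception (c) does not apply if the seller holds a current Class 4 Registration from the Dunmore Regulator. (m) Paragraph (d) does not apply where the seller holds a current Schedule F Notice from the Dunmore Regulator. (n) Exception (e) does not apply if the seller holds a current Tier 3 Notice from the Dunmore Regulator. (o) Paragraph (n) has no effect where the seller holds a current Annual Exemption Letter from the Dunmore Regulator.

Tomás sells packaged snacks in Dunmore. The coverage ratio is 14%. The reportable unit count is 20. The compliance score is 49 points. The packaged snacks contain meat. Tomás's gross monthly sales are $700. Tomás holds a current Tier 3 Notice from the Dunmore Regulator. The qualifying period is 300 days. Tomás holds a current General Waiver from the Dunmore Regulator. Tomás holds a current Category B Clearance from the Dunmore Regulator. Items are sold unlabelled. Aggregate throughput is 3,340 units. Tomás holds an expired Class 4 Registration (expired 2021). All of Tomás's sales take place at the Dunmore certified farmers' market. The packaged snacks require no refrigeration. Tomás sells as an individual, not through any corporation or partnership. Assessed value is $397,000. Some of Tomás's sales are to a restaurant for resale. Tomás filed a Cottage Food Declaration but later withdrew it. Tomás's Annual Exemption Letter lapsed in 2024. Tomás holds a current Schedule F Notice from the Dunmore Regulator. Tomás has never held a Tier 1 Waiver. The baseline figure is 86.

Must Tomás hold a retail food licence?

No — exception (a) applies; Tomás is not required to hold a retail food licence.

Exception (a) is satisfied on its face — the baseline figure is 86, under the 107 limit; all sales are at a certified farmers' market; gross monthly sales are $700, less than the $750 limit. Considering the limiting provisions: (f) would limit (a) — aggregate throughput is 3,340 units, less than the 3,540 units limit — but (g) sets (f) aside: (g) applies — the coverage ratio is 14%, below the 15% limit. (h) operates (the compliance score is 49 points, below the 69 points limit), but is overridden by (i): (i) operates against (h): the packaged snacks contain meat. (j) is inapplicable (the qualifying period is 300 days, not under 285 days), so (i) stands. Exception (a) stands.
Exception (b) does not apply: items are sold unlabelled.
Exception (c) does not apply: the Tier 1 Waiver is not current.
Exception (d)'s conditions are all satisfied: assessed value is $397,000, meeting the $351,500 threshold; a current General Waiver is held; a current Category B Clearance is held. However, paragraph (m) must be considered: (m) operates against (d): a current Schedule F Notice is held. So (d) is unavailable.
Exception (e) is satisfied on its face — the packaged snacks are shelf-stable; the reportable unit count is 20, below the 23 limit. However, paragraphs (n)–(o) must be considered: (n) operates — a current Tier 3 Notice is held. (o), which would lift (n), is not engaged — the Annual Exemption Letter is not current. So (e) is unavailable.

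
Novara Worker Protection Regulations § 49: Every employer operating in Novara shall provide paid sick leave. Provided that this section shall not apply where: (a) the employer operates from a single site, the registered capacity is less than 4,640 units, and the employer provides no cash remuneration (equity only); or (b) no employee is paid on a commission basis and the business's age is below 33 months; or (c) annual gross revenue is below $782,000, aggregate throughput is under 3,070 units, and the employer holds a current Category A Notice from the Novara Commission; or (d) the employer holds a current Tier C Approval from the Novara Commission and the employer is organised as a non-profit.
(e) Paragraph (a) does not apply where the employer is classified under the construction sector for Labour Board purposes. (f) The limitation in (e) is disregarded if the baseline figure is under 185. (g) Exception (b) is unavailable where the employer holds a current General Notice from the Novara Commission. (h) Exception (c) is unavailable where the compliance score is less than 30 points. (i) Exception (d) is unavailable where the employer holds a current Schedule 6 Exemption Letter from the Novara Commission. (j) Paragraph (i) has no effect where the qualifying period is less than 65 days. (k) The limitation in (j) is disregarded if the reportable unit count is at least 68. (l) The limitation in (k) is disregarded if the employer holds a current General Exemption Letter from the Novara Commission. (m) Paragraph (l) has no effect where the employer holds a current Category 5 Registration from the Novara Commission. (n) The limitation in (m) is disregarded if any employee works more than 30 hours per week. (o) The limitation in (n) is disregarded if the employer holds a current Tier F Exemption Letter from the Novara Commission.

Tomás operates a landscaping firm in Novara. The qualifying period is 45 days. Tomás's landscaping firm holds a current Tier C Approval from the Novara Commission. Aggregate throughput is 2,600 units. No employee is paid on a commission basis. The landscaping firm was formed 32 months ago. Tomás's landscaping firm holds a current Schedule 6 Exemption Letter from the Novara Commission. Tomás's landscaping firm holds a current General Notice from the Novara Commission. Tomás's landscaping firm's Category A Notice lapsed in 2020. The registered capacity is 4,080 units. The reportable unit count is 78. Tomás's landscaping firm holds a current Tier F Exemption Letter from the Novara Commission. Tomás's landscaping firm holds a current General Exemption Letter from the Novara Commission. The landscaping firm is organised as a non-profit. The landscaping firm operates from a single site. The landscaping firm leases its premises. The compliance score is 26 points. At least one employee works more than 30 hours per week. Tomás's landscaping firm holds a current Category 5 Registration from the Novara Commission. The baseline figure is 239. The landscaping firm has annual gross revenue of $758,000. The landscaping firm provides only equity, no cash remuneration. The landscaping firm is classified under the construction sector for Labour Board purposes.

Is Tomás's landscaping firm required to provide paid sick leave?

All of (a)'s requirements are met (the employer operates from a single site; the registered capacity is 4,080 units, less than the 4,640 units limit; remuneration is equity-only). Turning to paragraphs (e)–(f): (e) operates against (a): the landscaping firm is classified under the construction sector. (f), which would lift (e), does not operate here — the baseline figure is 239, not under 185. (a) is therefore removed.
Exception (b) is satisfied on its face — no employee is paid on commission; the business's age is 32 months, below the 33 months limit. Turning to paragraph (g): (g) is triggered — a current General Notice is held. So (b) is unavailable.
Exception (c) fails — no current Category A Notice is held.
Exception (d) is satisfied on its face — a current Tier C Approval is held; the employer is a non-profit. But: (i) operates against (d): a current Schedule 6 Exemption Letter is held. (j) would limit (i) — the qualifying period is 45 days, less than the 65 days limit — but (k) sets (j) aside: (k) operates against (j): the reportable unit count is 78, meeting the 68 threshold. (l) would limit (k) — a current General Exemption Letter is held — but (m) sets (l) aside: (m) is engaged — a current Category 5 Registration is held. (n) applies (at least one employee exceeds 30 hours/week), but yields to (o): (o) operates against (n): a current Tier F Exemption Letter is held. Exception (d) does not apply.
No exception is made out. Tomás's landscaping firm falls within the general rule.

Yes — Tomás's landscaping firm must provide paid sick leave.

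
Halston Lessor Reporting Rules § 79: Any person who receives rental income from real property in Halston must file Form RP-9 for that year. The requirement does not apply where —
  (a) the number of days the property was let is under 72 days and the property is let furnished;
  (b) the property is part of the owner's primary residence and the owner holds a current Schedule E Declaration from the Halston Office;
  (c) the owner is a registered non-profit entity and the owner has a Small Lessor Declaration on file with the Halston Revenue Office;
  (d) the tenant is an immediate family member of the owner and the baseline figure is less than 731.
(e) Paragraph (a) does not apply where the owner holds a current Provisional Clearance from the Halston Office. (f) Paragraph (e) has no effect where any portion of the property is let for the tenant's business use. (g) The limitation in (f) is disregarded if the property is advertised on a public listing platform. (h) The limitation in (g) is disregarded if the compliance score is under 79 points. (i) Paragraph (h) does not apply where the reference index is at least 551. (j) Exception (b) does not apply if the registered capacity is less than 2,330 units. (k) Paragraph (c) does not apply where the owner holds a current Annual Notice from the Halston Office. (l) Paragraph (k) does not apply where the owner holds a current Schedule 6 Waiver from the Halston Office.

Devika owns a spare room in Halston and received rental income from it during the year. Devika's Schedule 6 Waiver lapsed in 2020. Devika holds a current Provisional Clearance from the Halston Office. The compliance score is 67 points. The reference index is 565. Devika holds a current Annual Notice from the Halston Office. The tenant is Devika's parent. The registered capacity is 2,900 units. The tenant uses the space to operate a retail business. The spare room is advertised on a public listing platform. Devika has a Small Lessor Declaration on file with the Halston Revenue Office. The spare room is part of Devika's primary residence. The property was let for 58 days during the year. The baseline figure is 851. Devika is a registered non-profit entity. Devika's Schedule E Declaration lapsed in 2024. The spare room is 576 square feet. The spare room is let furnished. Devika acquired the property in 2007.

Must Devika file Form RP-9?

All of (a)'s requirements are met (the number of days the property was let is 58 days, under the 72 days limit; the property is let furnished). Turning to paragraphs (e)–(i): (e) is triggered — a current Provisional Clearance is held. (f) would limit (e) — the space is let for business use — but (g) sets (f) aside: (g) applies — the property is publicly advertised. (h) would limit (g) — the compliance score is 67 points, under the 79 points limit — but (i) sets (h) aside: (i) operates against (h): the reference index is 565, meeting the 551 threshold. (a) is therefore removed.
Exception (b) does not apply: there is no Schedule E Declaration in force.
Exception (c)'s conditions are all satisfied: Devika is a registered non-profit; a Small Lessor Declaration is on file. However, paragraphs (k)–(l) must be considered: (k) operates against (c): a current Annual Notice is held. (l), which would lift (k), is inapplicable — no current Schedule 6 Waiver is held. Exception (c) does not apply.
Exception (d) fails — the baseline figure is 851, not less than 731.
None of the exceptions is available; § 79 applies in full.

Yes — Devika must file Form RP-9.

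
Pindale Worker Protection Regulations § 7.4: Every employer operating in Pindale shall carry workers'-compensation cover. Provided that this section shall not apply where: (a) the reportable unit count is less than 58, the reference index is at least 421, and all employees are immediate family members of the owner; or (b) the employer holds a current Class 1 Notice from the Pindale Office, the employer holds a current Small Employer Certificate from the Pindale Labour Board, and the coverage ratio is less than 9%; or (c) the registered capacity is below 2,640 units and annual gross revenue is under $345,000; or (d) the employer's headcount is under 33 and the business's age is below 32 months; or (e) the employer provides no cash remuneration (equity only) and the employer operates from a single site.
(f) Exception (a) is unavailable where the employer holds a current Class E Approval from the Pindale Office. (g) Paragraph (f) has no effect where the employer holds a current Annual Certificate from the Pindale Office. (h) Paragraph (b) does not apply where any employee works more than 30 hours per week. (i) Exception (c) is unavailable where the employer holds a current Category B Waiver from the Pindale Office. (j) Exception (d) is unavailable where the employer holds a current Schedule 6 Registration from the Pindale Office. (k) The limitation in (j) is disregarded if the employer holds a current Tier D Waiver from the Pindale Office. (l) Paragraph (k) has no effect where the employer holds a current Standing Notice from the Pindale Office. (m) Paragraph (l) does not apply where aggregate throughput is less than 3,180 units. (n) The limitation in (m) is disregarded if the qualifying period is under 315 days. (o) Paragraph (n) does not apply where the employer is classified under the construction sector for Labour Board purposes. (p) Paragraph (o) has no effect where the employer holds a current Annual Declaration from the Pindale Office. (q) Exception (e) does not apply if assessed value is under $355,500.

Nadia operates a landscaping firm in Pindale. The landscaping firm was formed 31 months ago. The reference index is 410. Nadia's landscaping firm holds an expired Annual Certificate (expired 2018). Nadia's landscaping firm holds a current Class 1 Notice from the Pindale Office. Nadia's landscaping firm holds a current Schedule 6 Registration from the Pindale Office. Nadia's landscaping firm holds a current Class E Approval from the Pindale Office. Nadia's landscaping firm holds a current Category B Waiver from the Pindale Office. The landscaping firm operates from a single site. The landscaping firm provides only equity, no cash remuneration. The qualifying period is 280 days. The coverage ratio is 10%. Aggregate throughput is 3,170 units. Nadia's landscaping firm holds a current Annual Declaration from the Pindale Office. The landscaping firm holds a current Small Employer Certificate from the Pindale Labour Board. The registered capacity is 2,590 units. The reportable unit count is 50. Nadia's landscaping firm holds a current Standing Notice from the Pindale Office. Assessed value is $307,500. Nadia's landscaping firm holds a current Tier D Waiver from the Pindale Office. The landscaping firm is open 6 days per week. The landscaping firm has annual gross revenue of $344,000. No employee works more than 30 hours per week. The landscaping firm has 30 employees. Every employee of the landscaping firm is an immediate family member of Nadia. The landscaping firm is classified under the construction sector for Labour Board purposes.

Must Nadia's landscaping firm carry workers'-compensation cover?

Yes — Nadia's landscaping firm must carry workers'-compensation cover.

Exception (a) requires that the reference index is at least 421; but the reference index is 410, short of 421, so (a) is unavailable.
Exception (b) requires that the coverage ratio is less than 9%; but the coverage ratio is 10%, not less than 9%, so (b) is unavailable.
Exception (c): the registered capacity is 2,590 units, below the 2,640 units limit; annual gross revenue is $344,000, under the $345,000 limit — every condition holds. However, paragraph (i) must be considered: (i) operates against (c): a current Category B Waiver is held. (c) is therefore removed.
All of (d)'s requirements are met (the employer's headcount is 30, under the 33 limit; the business's age is 31 months, below the 32 months limit). But applying paragraphs (j)–(p): (j) operates against (d): a current Schedule 6 Registration is held. (k) would limit (j) — a current Tier D Waiver is held — but (l) sets (k) aside: (l) operates against (k): a current Standing Notice is held. (m) would limit (l) — aggregate throughput is 3,170 units, less than the 3,180 units limit — but (n) sets (m) aside: (n) operates against (m): the qualifying period is 280 days, under the 315 days limit. (o) would limit (n) — the landscaping firm is classified under the construction sector — but (p) sets (o) aside: (p) operates against (o): a current Annual Declaration is held. So (d) is unavailable.
All of (e)'s requirements are met (remuneration is equity-only; the employer operates from a single site). But applying paragraph (q): (q) operates against (e): assessed value is $307,500, under the $355,500 limit. (e) is therefore removed.
No exception is made out. Nadia's landscaping firm falls within the general rule.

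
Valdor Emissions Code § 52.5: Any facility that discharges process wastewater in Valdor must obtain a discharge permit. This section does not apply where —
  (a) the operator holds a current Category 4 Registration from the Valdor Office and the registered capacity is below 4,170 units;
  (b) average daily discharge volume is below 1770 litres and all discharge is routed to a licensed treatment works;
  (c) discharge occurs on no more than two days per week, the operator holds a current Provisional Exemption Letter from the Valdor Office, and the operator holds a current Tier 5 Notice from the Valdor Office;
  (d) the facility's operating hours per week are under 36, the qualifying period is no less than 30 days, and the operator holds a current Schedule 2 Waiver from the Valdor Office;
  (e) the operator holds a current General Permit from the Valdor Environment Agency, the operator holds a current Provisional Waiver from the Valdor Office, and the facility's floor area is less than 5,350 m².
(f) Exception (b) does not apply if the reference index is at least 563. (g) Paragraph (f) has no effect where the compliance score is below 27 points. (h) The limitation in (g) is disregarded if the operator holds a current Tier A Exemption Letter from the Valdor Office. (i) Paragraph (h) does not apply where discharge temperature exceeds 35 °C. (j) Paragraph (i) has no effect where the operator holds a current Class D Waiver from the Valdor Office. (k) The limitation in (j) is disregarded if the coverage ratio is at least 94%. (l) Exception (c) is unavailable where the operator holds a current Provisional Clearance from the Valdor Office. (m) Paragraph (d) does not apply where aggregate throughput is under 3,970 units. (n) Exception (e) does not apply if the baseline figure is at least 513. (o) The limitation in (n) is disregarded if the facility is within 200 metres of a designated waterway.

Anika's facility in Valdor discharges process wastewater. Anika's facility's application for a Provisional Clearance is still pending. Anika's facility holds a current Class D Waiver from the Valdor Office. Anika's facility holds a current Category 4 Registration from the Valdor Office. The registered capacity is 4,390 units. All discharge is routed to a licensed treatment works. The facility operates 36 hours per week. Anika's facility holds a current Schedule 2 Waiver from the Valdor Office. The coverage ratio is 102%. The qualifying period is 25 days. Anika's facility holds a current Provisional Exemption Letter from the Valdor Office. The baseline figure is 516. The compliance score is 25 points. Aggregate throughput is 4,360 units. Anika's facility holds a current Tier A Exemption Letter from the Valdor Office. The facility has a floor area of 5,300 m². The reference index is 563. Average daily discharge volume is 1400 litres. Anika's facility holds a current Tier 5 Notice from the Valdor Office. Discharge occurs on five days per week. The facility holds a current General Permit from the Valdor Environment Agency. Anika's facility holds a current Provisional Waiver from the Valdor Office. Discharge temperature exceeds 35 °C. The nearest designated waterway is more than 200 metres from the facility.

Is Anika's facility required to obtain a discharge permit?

Exception (a) does not apply: the registered capacity is 4,390 units, not below 4,170 units.
Exception (b) is satisfied on its face — average daily discharge volume is 1400 litres, below the 1770 litres limit; discharge is routed to a licensed treatment works. Considering the limiting provisions: (f) would limit (b) — the reference index is 563, meeting the 563 threshold — but (g) sets (f) aside: (g) operates against (f): the compliance score is 25 points, below the 27 points limit. (h) is triggered (a current Tier A Exemption Letter is held), but is itself disapplied by (i): (i) operates — discharge temperature exceeds 35 °C. (j) would limit (i) — a current Class D Waiver is held — but (k) sets (j) aside: (k) operates — the coverage ratio is 102%, meeting the 94% threshold. So (b) applies.
Exception (c) requires that discharge occurs on no more than two days per week; but discharge occurs on five days per week, so (c) is unavailable.
Exception (d) does not apply: the facility's operating hours per week are 36, not under 36.
Exception (e): a current General Permit is held; a current Provisional Waiver is held; the facility's floor area is 5,300 m², less than the 5,350 m² limit — every condition holds. But applying paragraphs (n)–(o): (n) operates against (e): the baseline figure is 516, meeting the 513 threshold. (o), which would lift (n), is not triggered — the facility is more than 200 m from any designated waterway. (e) is therefore removed.

No — exception (b) applies; Anika's facility is not required to obtain a discharge permit.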